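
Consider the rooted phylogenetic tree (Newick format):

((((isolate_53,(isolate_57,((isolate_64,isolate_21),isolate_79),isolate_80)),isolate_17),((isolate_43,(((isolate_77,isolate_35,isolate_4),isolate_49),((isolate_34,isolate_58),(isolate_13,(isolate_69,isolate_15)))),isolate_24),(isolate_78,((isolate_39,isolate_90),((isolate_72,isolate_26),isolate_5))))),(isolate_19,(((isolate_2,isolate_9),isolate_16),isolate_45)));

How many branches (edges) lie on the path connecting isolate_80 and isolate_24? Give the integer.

7

The MRCA of isolate_80 and isolate_24 is the node subtending (((isolate_53,(isolate_57,((isolate_64,isolate_21),isolate_79),isolate_80)),isolate_17),((isolate_43,(((isolate_77,isolate_35,isolate_4),isolate_49),((isolate_34,isolate_58),(isolate_13,(isolate_69,isolate_15)))),isolate_24),(isolate_78,((isolate_39,isolate_90),((isolate_72,isolate_26),isolate_5))))).
From isolate_80 up to that node: 4 branches. From isolate_24 up to the same node: 3 branches. Total: 4 + 3 = 7.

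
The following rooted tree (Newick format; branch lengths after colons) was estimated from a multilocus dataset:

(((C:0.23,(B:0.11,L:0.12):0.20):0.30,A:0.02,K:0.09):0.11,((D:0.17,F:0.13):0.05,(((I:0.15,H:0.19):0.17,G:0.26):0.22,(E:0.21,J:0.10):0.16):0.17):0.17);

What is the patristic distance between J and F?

The path runs J → … → MRCA → … → F; the MRCA is the node subtending ((D,F),(((I,H),G),(E,J))).
Branch lengths along that path: 0.10 + 0.16 + 0.17 + 0.05 + 0.13 = 0.61.

0.61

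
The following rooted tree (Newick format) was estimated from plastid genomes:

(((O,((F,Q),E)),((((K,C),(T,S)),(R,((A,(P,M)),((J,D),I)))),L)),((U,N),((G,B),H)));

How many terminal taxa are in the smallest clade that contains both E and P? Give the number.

The MRCA of E and P is the node subtending ((O,((F,Q),E)),((((K,C),(T,S)),(R,((A,(P,M)),((J,D),I)))),L)).
That clade contains 16 terminal taxa: A, C, D, E, F, I, J, K, L, M, O, P, Q, R, S, T.

16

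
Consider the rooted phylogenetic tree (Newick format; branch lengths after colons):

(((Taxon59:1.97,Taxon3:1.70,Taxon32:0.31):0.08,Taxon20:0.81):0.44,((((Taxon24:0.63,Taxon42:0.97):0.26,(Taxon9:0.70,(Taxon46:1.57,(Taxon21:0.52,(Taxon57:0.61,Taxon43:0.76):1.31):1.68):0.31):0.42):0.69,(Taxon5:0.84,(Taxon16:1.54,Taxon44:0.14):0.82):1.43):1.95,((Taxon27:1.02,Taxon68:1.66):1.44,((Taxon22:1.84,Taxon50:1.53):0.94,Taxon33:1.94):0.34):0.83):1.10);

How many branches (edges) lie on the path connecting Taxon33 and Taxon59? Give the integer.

The MRCA of Taxon33 and Taxon59 is the root of the tree.
From Taxon33 up to that node: 4 branches. From Taxon59 up to the same node: 3 branches. Total: 4 + 3 = 7.

7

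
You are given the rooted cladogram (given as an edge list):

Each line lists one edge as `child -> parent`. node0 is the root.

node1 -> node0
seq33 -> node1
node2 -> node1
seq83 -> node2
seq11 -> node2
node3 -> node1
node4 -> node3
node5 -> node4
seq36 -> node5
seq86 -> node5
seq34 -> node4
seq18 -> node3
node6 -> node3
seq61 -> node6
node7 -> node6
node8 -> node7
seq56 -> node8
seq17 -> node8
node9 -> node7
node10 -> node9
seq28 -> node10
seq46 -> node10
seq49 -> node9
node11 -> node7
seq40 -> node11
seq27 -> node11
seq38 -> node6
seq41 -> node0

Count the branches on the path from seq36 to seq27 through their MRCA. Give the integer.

7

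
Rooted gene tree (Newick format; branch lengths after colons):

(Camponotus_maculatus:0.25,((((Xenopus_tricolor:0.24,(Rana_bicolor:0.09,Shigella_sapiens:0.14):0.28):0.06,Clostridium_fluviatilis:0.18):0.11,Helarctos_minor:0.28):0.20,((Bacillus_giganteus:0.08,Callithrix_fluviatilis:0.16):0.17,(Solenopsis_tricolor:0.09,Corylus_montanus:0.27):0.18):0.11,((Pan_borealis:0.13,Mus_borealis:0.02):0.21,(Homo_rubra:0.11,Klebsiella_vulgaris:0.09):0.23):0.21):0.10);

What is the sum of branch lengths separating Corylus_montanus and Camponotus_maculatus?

0.91

The path runs Corylus_montanus → … → MRCA → … → Camponotus_maculatus; the MRCA is the root of the tree.
Branch lengths along that path: 0.27 + 0.18 + 0.11 + 0.10 + 0.25 = 0.91.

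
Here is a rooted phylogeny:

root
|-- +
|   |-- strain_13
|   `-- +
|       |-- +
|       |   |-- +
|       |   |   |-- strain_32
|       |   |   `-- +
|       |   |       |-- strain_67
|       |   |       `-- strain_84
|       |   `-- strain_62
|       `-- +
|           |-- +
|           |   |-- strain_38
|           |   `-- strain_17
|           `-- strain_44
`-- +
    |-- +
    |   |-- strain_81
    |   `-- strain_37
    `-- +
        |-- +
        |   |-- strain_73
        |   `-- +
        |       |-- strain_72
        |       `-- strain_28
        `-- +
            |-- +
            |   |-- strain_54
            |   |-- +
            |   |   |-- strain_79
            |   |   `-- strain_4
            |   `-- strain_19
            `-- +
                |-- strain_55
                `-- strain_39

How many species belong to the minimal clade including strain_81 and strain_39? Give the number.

11

The MRCA of strain_81 and strain_39 is the node subtending ((strain_81,strain_37),((strain_73,(strain_72,strain_28)),((strain_54,(strain_79,strain_4),strain_19),(strain_55,strain_39)))).
That clade contains 11 terminal taxa: strain_19, strain_28, strain_37, strain_39, strain_4, strain_54, strain_55, strain_72, strain_73, strain_79, strain_81.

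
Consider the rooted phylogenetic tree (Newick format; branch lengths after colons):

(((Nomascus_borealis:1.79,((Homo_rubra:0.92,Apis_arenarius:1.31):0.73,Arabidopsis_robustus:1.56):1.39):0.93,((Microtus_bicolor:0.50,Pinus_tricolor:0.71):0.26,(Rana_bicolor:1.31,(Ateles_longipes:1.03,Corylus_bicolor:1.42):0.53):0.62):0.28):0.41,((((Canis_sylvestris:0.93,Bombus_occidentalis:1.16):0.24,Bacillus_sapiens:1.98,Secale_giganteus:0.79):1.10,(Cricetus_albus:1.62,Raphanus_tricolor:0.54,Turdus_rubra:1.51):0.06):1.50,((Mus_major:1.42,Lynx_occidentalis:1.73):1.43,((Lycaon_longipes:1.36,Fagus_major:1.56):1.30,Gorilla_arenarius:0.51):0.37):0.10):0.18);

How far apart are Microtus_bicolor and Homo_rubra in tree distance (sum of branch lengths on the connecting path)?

The path runs Microtus_bicolor → … → MRCA → … → Homo_rubra; the MRCA is the node subtending ((Nomascus_borealis,((Homo_rubra,Apis_arenarius),Arabidopsis_robustus)),((Microtus_bicolor,Pinus_tricolor),(Rana_bicolor,(Ateles_longipes,Corylus_bicolor)))).
Branch lengths along that path: 0.50 + 0.26 + 0.28 + 0.93 + 1.39 + 0.73 + 0.92 = 5.01.

5.01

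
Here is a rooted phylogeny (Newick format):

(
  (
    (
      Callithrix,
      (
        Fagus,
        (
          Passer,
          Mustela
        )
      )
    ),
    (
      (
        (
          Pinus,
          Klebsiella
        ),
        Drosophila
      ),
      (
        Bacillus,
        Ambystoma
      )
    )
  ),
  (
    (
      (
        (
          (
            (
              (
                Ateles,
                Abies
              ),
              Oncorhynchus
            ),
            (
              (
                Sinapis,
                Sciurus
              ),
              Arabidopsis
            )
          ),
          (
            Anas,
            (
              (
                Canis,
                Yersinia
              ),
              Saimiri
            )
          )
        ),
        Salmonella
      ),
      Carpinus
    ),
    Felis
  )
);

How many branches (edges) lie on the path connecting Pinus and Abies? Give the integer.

13

The MRCA of Pinus and Abies is the root of the tree.
From Pinus up to that node: 5 branches. From Abies up to the same node: 8 branches. Total: 5 + 8 = 13.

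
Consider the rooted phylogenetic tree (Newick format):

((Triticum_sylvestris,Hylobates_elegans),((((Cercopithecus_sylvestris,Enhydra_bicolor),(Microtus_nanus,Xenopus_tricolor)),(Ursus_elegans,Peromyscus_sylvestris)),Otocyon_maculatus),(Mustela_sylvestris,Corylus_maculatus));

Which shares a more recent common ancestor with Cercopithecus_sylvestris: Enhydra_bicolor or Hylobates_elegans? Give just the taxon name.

The MRCA of Cercopithecus_sylvestris and Enhydra_bicolor subtends (Cercopithecus_sylvestris,Enhydra_bicolor) (2 taxa).
The MRCA of Cercopithecus_sylvestris and Hylobates_elegans is the root, subtending the entire tree (11 taxa).
The first is nested inside the second, so Cercopithecus_sylvestris shares a more recent common ancestor with Enhydra_bicolor.

Enhydra_bicolor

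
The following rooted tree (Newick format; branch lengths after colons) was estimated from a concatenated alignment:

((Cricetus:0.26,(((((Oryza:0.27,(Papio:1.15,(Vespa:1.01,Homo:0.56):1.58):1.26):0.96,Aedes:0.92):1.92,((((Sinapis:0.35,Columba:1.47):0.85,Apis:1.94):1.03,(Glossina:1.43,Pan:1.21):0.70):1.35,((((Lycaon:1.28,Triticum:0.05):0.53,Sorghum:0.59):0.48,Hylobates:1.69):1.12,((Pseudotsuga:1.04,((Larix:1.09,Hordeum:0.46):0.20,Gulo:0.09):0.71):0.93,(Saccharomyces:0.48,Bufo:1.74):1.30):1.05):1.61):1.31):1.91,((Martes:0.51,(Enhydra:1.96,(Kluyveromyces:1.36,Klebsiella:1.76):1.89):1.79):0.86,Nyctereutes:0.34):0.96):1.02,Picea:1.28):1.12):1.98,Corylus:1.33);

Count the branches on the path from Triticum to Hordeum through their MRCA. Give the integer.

The MRCA of Triticum and Hordeum is the node subtending ((((Lycaon,Triticum),Sorghum),Hylobates),((Pseudotsuga,((Larix,Hordeum),Gulo)),(Saccharomyces,Bufo))).
From Triticum up to that node: 4 branches. From Hordeum up to the same node: 5 branches. Total: 4 + 5 = 9.

9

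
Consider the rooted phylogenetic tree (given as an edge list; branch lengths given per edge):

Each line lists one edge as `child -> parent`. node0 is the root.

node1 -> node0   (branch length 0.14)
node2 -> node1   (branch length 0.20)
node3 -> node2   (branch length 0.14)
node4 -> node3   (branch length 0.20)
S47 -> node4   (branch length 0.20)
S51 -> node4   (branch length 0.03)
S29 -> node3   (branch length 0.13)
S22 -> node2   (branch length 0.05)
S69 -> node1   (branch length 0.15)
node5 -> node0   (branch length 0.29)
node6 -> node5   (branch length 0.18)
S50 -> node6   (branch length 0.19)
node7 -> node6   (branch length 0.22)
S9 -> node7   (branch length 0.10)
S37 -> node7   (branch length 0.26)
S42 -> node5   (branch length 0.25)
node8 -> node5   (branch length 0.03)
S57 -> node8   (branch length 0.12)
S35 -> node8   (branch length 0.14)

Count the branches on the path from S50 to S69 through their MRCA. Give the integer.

5

The MRCA of S50 and S69 is the root of the tree.
From S50 up to that node: 3 branches. From S69 up to the same node: 2 branches. Total: 3 + 2 = 5.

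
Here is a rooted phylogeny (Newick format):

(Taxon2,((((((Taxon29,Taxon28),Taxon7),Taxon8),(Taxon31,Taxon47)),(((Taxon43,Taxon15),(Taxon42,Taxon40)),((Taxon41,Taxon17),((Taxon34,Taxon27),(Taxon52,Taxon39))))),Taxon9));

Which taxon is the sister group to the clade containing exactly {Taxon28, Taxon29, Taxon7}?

The clade containing exactly {Taxon28, Taxon29, Taxon7} attaches to the tree at the node subtending (((Taxon29,Taxon28),Taxon7),Taxon8).
The other lineage descending from that same node — the sister group — is the single tip Taxon8.

Taxon8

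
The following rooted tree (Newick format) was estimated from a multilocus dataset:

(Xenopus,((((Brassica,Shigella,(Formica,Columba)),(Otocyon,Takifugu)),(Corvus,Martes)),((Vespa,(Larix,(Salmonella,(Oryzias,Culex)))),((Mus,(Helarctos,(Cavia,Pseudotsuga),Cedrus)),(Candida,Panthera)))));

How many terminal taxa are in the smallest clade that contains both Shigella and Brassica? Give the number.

4

The MRCA of Shigella and Brassica is the node subtending (Brassica,Shigella,(Formica,Columba)).
That clade contains 4 terminal taxa: Brassica, Columba, Formica, Shigella.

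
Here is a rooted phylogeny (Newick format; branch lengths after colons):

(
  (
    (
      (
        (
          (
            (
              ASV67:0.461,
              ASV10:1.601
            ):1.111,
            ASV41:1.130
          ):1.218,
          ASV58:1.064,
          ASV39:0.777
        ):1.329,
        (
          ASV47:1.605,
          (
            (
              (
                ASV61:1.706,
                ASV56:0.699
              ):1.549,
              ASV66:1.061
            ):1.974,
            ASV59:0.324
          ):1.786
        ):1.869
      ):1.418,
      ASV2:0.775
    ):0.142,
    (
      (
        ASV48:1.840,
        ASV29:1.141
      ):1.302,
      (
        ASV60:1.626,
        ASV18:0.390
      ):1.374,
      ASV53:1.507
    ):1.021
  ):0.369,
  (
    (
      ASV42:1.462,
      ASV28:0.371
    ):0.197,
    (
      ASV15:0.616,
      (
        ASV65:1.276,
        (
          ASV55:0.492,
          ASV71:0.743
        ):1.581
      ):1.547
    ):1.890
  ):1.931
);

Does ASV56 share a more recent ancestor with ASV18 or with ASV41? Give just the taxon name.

ASV41

The MRCA of ASV56 and ASV41 subtends ((((ASV67,ASV10),ASV41),ASV58,ASV39),(ASV47,(((ASV61,ASV56),ASV66),ASV59))) (10 taxa).
The MRCA of ASV56 and ASV18 subtends ((((((ASV67,ASV10),ASV41),ASV58,ASV39),(ASV47,(((ASV61,ASV56),ASV66),ASV59))),ASV2),((ASV48,ASV29),(ASV60,ASV18),ASV53)) (16 taxa).
The first is nested inside the second, so ASV56 shares a more recent common ancestor with ASV41.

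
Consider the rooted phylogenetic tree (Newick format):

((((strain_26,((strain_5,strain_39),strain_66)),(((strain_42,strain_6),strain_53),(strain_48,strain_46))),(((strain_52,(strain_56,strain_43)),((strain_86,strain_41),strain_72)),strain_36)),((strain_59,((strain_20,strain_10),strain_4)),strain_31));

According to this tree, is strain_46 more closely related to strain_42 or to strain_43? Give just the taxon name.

strain_42

The MRCA of strain_46 and strain_42 subtends (((strain_42,strain_6),strain_53),(strain_48,strain_46)) (5 taxa).
The MRCA of strain_46 and strain_43 subtends (((strain_26,((strain_5,strain_39),strain_66)),(((strain_42,strain_6),strain_53),(strain_48,strain_46))),(((strain_52,(strain_56,strain_43)),((strain_86,strain_41),strain_72)),strain_36)) (16 taxa).
The first is nested inside the second, so strain_46 shares a more recent common ancestor with strain_42.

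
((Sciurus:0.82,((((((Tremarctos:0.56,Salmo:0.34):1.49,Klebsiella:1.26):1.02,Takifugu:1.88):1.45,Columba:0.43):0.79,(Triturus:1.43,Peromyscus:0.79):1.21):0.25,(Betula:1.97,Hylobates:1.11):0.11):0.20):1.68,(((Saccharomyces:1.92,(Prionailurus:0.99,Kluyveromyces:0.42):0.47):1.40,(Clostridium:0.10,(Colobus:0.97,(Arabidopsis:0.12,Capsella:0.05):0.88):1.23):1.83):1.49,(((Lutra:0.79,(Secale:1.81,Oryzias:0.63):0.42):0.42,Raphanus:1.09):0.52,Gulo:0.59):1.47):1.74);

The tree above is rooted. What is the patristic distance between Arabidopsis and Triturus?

12.06

The path runs Arabidopsis → … → MRCA → … → Triturus; the MRCA is the root of the tree.
Branch lengths along that path: 0.12 + 0.88 + 1.23 + 1.83 + 1.49 + 1.74 + 1.68 + 0.20 + 0.25 + 1.21 + 1.43 = 12.06.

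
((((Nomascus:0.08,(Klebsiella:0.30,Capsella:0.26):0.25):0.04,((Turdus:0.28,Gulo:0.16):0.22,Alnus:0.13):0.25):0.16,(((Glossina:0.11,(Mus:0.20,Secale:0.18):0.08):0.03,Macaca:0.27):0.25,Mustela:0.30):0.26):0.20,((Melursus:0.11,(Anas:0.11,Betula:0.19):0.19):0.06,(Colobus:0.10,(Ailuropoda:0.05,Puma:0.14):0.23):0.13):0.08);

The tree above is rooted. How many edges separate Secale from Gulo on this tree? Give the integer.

The MRCA of Secale and Gulo is the node subtending (((Nomascus,(Klebsiella,Capsella)),((Turdus,Gulo),Alnus)),(((Glossina,(Mus,Secale)),Macaca),Mustela)).
From Secale up to that node: 5 branches. From Gulo up to the same node: 4 branches. Total: 5 + 4 = 9.

9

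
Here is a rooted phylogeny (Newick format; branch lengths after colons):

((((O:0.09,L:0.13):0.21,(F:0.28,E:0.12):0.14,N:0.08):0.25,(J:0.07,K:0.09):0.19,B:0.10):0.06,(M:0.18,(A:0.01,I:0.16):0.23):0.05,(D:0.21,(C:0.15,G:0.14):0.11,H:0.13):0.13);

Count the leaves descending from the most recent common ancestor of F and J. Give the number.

The MRCA of F and J is the node subtending (((O,L),(F,E),N),(J,K),B).
That clade contains 8 terminal taxa: B, E, F, J, K, L, N, O.

8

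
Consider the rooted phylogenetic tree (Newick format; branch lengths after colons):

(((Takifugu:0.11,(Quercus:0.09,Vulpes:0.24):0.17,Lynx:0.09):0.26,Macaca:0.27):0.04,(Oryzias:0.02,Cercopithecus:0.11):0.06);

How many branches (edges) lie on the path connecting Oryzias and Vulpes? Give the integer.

6

The MRCA of Oryzias and Vulpes is the root of the tree.
From Oryzias up to that node: 2 branches. From Vulpes up to the same node: 4 branches. Total: 2 + 4 = 6.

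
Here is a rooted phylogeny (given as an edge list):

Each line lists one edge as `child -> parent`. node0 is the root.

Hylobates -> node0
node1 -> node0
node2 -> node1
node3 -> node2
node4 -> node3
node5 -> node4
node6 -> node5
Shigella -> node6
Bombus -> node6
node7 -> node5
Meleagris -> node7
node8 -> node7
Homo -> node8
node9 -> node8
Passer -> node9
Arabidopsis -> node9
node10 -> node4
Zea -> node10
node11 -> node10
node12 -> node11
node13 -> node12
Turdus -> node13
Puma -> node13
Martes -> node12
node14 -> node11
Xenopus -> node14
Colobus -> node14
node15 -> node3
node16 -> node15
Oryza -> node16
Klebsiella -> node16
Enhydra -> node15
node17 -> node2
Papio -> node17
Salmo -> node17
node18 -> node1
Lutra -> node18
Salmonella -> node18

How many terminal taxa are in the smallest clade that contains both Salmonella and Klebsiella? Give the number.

19

The MRCA of Salmonella and Klebsiella is the node subtending ((((((Shigella,Bombus),(Meleagris,(Homo,(Passer,Arabidopsis)))),(Zea,(((Turdus,Puma),Martes),(Xenopus,Colobus)))),((Oryza,Klebsiella),Enhydra)),(Papio,Salmo)),(Lutra,Salmonella)).
That clade contains 19 terminal taxa: Arabidopsis, Bombus, Colobus, Enhydra, Homo, Klebsiella, Lutra, Martes, Meleagris, Oryza, Papio, Passer, Puma, Salmo, Salmonella, Shigella, Turdus, Xenopus, Zea.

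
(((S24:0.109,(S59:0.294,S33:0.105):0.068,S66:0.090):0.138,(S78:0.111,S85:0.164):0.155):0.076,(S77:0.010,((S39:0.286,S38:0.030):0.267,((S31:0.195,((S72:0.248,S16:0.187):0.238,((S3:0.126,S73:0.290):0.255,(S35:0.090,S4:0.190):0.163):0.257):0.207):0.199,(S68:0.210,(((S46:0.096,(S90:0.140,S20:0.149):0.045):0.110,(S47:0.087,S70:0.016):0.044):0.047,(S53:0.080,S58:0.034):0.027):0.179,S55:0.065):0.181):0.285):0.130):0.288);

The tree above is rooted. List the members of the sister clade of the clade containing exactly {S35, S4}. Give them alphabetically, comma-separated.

The clade containing exactly {S35, S4} attaches to the tree at the node subtending ((S3,S73),(S35,S4)).
The other lineage descending from that same node — the sister group — is (S3,S73); its 2 tips in alphabetical order are the answer.

S3, S73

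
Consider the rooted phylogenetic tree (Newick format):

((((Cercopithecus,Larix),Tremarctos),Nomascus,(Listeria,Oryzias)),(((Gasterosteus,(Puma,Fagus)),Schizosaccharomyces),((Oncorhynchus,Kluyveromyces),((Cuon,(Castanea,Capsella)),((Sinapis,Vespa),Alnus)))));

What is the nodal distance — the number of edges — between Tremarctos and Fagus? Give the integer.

8

The MRCA of Tremarctos and Fagus is the root of the tree.
From Tremarctos up to that node: 3 branches. From Fagus up to the same node: 5 branches. Total: 3 + 5 = 8.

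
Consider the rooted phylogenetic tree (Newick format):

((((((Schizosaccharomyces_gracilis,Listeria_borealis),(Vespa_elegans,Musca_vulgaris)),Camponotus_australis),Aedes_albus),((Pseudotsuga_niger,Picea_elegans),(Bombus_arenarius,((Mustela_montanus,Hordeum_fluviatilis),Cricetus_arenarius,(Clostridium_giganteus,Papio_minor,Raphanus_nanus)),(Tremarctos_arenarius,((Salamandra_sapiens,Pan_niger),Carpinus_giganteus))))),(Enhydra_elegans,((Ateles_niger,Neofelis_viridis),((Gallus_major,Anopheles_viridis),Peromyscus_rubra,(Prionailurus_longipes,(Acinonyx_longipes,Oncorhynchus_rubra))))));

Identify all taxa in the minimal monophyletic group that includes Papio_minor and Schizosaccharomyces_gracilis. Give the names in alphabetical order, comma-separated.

Aedes_albus, Bombus_arenarius, Camponotus_australis, Carpinus_giganteus, Clostridium_giganteus, Cricetus_arenarius, Hordeum_fluviatilis, Listeria_borealis, Musca_vulgaris, Mustela_montanus, Pan_niger, Papio_minor, Picea_elegans, Pseudotsuga_niger, Raphanus_nanus, Salamandra_sapiens, Schizosaccharomyces_gracilis, Tremarctos_arenarius, Vespa_elegans

Tracing Papio_minor: it sits inside (Clostridium_giganteus,Papio_minor,Raphanus_nanus).
Tracing Schizosaccharomyces_gracilis: it sits inside (Schizosaccharomyces_gracilis,Listeria_borealis).
The smallest clade enclosing both is (((((Schizosaccharomyces_gracilis,Listeria_borealis),(Vespa_elegans,Musca_vulgaris)),Camponotus_australis),Aedes_albus),((Pseudotsuga_niger,Picea_elegans),(Bombus_arenarius,((Mustela_montanus,Hordeum_fluviatilis),Cricetus_arenarius,(Clostridium_giganteus,Papio_minor,Raphanus_nanus)),(Tremarctos_arenarius,((Salamandra_sapiens,Pan_niger),Carpinus_giganteus))))); the answer is its 19 terminal taxa in alphabetical order.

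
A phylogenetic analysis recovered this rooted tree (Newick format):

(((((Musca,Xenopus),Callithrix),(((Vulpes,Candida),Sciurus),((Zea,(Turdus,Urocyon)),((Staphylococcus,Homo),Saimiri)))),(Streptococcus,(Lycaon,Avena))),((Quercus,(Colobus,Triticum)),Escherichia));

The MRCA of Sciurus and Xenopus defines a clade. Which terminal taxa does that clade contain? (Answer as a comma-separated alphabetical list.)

Callithrix, Candida, Homo, Musca, Saimiri, Sciurus, Staphylococcus, Turdus, Urocyon, Vulpes, Xenopus, Zea

Tracing Sciurus: it sits inside ((Vulpes,Candida),Sciurus).
Tracing Xenopus: it sits inside (Musca,Xenopus).
The smallest clade enclosing both is (((Musca,Xenopus),Callithrix),(((Vulpes,Candida),Sciurus),((Zea,(Turdus,Urocyon)),((Staphylococcus,Homo),Saimiri)))); the answer is its 12 terminal taxa in alphabetical order.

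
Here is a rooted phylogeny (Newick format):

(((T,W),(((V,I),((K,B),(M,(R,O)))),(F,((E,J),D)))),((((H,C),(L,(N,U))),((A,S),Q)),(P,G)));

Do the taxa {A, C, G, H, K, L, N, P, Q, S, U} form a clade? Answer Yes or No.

No

The MRCA of the listed taxa is the root, so the smallest clade containing them is the whole tree.
That clade also contains B, D, E, F, I, J, M, O, R, T, V, W, which are not in the proposed group, so the group is not monophyletic.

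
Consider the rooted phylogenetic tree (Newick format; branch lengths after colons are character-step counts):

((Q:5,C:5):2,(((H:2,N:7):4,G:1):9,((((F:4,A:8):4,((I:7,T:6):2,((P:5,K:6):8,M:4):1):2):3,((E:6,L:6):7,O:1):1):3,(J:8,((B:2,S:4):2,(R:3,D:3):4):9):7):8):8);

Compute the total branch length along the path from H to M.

The path runs H → … → MRCA → … → M; the MRCA is the node subtending (((H,N),G),((((F,A),((I,T),((P,K),M))),((E,L),O)),(J,((B,S),(R,D))))).
Branch lengths along that path: 2 + 4 + 9 + 8 + 3 + 3 + 2 + 1 + 4 = 36.

36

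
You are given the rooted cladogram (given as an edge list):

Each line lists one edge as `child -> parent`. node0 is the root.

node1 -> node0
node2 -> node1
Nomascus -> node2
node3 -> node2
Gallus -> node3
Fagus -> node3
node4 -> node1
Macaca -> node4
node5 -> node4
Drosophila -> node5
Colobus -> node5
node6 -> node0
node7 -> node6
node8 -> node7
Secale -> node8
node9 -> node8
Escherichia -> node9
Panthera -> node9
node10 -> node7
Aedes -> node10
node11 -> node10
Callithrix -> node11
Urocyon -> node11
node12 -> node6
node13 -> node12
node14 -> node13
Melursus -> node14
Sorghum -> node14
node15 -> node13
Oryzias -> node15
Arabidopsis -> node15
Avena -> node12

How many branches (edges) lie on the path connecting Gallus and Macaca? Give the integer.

5

The MRCA of Gallus and Macaca is the node subtending ((Nomascus,(Gallus,Fagus)),(Macaca,(Drosophila,Colobus))).
From Gallus up to that node: 3 branches. From Macaca up to the same node: 2 branches. Total: 3 + 2 = 5.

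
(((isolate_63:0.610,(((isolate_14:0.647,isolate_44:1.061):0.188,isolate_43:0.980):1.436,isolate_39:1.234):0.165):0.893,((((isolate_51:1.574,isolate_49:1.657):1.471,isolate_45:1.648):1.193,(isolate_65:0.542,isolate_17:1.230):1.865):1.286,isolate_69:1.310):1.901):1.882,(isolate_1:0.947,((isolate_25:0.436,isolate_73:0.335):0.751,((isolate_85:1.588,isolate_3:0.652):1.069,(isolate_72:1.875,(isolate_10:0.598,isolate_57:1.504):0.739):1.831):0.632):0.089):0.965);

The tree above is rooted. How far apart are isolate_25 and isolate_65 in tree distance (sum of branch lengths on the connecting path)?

9.717

The path runs isolate_25 → … → MRCA → … → isolate_65; the MRCA is the root of the tree.
Branch lengths along that path: 0.436 + 0.751 + 0.089 + 0.965 + 1.882 + 1.901 + 1.286 + 1.865 + 0.542 = 9.717.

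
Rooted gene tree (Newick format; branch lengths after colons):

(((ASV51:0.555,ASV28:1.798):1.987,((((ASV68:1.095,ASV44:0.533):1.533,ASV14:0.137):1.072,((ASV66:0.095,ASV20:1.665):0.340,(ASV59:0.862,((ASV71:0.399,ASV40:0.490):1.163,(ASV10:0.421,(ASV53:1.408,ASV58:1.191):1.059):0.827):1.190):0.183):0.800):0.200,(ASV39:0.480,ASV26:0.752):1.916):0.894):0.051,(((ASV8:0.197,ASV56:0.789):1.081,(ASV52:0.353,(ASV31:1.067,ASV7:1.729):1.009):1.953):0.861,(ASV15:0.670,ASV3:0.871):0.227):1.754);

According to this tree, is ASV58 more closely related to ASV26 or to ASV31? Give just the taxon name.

The MRCA of ASV58 and ASV26 subtends ((((ASV68,ASV44),ASV14),((ASV66,ASV20),(ASV59,((ASV71,ASV40),(ASV10,(ASV53,ASV58)))))),(ASV39,ASV26)) (13 taxa).
The MRCA of ASV58 and ASV31 is the root, subtending the entire tree (22 taxa).
The first is nested inside the second, so ASV58 shares a more recent common ancestor with ASV26.

ASV26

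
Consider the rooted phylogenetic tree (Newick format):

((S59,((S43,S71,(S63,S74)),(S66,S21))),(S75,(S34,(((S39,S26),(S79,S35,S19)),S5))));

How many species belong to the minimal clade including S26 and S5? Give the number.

The MRCA of S26 and S5 is the node subtending (((S39,S26),(S79,S35,S19)),S5).
That clade contains 6 terminal taxa: S19, S26, S35, S39, S5, S79.

6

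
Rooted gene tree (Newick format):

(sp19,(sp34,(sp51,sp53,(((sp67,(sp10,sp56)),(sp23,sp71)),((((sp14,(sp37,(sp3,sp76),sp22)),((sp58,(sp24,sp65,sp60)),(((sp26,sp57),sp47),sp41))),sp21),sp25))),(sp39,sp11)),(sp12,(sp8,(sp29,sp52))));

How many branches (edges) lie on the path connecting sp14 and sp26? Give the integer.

7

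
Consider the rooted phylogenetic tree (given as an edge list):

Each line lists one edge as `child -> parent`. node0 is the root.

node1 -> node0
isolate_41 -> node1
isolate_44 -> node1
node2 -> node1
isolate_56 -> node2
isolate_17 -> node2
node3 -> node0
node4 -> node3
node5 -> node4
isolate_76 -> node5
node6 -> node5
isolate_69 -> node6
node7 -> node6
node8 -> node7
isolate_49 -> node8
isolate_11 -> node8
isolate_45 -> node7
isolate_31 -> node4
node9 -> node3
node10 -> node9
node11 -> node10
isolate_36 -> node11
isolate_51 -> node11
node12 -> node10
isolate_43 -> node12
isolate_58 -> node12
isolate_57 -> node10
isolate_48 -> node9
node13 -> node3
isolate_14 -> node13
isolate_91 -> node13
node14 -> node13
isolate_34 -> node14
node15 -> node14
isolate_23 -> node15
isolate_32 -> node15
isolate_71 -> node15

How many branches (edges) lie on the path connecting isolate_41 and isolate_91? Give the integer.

5

The MRCA of isolate_41 and isolate_91 is the root of the tree.
From isolate_41 up to that node: 2 branches. From isolate_91 up to the same node: 3 branches. Total: 2 + 3 = 5.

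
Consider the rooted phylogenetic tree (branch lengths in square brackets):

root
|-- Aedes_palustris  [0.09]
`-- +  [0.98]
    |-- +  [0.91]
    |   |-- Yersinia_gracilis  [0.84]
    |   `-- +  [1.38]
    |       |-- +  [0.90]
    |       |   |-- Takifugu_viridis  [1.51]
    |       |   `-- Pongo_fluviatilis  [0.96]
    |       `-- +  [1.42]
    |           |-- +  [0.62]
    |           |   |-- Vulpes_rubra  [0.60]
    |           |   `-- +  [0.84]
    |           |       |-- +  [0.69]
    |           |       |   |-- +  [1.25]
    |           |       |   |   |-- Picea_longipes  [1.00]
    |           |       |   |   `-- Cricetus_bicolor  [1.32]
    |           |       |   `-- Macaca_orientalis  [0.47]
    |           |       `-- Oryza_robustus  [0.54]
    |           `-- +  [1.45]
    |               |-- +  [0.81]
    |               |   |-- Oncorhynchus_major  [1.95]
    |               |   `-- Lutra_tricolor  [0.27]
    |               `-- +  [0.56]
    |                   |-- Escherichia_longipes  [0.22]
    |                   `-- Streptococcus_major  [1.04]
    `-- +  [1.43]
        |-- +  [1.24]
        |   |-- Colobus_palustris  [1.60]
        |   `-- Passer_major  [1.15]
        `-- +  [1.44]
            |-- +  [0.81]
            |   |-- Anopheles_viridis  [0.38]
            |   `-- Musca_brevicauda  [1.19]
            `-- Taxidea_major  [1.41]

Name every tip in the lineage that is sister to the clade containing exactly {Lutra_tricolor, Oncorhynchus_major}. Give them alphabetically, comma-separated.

Escherichia_longipes, Streptococcus_major

The clade containing exactly {Lutra_tricolor, Oncorhynchus_major} attaches to the tree at the node subtending ((Oncorhynchus_major,Lutra_tricolor),(Escherichia_longipes,Streptococcus_major)).
The other lineage descending from that same node — the sister group — is (Escherichia_longipes,Streptococcus_major); its 2 tips in alphabetical order are the answer.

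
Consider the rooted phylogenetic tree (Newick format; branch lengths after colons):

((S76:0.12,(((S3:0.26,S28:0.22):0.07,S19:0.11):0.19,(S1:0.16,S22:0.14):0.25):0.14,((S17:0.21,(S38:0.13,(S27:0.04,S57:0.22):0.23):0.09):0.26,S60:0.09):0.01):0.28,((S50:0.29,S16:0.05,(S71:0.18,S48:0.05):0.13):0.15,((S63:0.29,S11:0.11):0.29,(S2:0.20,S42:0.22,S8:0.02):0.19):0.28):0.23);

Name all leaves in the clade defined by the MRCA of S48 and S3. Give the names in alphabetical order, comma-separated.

S1, S11, S16, S17, S19, S2, S22, S27, S28, S3, S38, S42, S48, S50, S57, S60, S63, S71, S76, S8

Tracing S48: it sits inside (S71,S48).
Tracing S3: it sits inside (S3,S28).
The smallest clade enclosing both is the whole tree (their MRCA is the root), so the answer is all 20 tips in alphabetical order.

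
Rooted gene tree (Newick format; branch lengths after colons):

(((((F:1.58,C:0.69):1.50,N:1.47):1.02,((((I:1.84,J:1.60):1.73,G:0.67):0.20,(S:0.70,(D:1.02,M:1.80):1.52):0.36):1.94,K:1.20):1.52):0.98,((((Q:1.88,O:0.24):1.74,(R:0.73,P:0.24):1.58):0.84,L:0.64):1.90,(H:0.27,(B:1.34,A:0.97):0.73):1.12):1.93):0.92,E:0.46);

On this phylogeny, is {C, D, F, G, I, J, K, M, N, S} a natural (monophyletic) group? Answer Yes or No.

The most recent common ancestor of these taxa subtends (((F,C),N),((((I,J),G),(S,(D,M))),K)).
That clade has exactly 10 tips — every listed taxon and nothing else — so the group is monophyletic.

Yes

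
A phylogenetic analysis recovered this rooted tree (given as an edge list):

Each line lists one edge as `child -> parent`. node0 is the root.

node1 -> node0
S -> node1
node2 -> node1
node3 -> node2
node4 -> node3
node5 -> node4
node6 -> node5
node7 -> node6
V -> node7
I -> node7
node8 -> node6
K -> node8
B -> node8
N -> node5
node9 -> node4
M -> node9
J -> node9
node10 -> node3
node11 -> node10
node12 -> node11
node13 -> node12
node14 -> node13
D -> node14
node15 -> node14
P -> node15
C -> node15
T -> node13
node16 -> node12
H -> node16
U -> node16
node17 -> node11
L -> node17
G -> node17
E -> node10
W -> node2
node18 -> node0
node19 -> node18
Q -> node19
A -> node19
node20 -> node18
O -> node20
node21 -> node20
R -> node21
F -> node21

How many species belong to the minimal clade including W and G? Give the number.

17

The MRCA of W and G is the node subtending ((((((V,I),(K,B)),N),(M,J)),(((((D,(P,C)),T),(H,U)),(L,G)),E)),W).
That clade contains 17 terminal taxa: B, C, D, E, G, H, I, J, K, L, M, N, P, T, U, V, W.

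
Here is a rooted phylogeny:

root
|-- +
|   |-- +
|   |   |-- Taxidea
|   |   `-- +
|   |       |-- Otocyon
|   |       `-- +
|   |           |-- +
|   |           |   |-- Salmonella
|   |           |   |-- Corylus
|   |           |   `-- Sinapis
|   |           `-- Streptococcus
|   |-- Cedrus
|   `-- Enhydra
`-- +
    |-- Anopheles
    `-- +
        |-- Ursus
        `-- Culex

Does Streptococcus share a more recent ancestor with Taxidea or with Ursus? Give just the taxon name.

Taxidea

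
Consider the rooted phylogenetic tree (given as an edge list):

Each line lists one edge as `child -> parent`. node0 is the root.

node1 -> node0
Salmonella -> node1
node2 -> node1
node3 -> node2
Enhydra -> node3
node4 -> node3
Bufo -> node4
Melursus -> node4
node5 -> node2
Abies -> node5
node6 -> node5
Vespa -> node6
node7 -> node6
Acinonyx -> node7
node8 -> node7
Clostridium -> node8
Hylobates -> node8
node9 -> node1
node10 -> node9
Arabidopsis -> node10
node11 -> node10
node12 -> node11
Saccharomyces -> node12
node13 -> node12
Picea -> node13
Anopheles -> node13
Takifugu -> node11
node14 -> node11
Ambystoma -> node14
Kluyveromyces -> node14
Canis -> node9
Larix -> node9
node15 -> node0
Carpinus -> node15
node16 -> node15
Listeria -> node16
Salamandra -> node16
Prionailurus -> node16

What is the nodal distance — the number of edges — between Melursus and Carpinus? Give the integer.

The MRCA of Melursus and Carpinus is the root of the tree.
From Melursus up to that node: 5 branches. From Carpinus up to the same node: 2 branches. Total: 5 + 2 = 7.

7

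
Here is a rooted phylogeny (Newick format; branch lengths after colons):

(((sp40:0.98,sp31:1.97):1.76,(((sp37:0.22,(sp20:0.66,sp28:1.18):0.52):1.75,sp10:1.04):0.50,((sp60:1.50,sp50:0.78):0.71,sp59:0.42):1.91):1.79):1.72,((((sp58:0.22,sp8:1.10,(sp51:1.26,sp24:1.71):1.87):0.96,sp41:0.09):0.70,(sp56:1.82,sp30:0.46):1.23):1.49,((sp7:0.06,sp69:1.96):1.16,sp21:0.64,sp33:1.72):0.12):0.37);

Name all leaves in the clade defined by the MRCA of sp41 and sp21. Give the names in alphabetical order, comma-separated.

sp21, sp24, sp30, sp33, sp41, sp51, sp56, sp58, sp69, sp7, sp8

Tracing sp41: it sits inside ((sp58,sp8,(sp51,sp24)),sp41).
Tracing sp21: it sits inside ((sp7,sp69),sp21,sp33).
The smallest clade enclosing both is ((((sp58,sp8,(sp51,sp24)),sp41),(sp56,sp30)),((sp7,sp69),sp21,sp33)); the answer is its 11 terminal taxa in alphabetical order.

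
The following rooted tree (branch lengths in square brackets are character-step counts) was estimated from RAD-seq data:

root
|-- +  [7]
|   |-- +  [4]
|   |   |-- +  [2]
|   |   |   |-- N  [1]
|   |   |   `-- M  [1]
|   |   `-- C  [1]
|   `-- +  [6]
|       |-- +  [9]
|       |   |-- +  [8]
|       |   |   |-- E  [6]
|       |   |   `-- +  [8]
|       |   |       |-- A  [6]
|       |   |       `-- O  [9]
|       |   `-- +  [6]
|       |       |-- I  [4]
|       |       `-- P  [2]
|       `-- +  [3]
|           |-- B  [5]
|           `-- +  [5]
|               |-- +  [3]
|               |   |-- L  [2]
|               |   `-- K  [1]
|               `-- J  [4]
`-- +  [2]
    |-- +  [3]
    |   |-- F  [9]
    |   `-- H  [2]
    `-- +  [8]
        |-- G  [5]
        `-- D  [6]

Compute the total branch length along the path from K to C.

23

The path runs K → … → MRCA → … → C; the MRCA is the node subtending (((N,M),C),(((E,(A,O)),(I,P)),(B,((L,K),J)))).
Branch lengths along that path: 1 + 3 + 5 + 3 + 6 + 4 + 1 = 23.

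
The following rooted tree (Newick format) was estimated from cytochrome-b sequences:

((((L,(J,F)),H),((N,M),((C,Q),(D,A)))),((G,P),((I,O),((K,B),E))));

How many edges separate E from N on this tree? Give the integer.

The MRCA of E and N is the root of the tree.
From E up to that node: 4 branches. From N up to the same node: 4 branches. Total: 4 + 4 = 8.

8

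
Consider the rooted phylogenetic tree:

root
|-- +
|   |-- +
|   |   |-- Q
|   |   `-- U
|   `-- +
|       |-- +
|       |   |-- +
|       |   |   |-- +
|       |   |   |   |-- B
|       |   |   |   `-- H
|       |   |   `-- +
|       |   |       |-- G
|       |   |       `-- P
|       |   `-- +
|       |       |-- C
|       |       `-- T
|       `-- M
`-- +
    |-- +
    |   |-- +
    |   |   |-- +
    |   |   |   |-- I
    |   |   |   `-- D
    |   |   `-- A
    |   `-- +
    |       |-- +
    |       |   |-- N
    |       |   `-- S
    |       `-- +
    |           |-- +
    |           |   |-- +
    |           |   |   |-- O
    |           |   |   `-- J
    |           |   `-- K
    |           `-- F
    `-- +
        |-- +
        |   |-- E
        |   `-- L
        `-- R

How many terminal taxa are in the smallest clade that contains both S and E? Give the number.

12

The MRCA of S and E is the node subtending ((((I,D),A),((N,S),(((O,J),K),F))),((E,L),R)).
That clade contains 12 terminal taxa: A, D, E, F, I, J, K, L, N, O, R, S.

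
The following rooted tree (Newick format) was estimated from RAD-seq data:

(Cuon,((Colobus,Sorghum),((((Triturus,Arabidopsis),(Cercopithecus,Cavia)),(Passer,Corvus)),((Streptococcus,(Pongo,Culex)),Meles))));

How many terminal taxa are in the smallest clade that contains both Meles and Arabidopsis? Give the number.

10

The MRCA of Meles and Arabidopsis is the node subtending ((((Triturus,Arabidopsis),(Cercopithecus,Cavia)),(Passer,Corvus)),((Streptococcus,(Pongo,Culex)),Meles)).
That clade contains 10 terminal taxa: Arabidopsis, Cavia, Cercopithecus, Corvus, Culex, Meles, Passer, Pongo, Streptococcus, Triturus.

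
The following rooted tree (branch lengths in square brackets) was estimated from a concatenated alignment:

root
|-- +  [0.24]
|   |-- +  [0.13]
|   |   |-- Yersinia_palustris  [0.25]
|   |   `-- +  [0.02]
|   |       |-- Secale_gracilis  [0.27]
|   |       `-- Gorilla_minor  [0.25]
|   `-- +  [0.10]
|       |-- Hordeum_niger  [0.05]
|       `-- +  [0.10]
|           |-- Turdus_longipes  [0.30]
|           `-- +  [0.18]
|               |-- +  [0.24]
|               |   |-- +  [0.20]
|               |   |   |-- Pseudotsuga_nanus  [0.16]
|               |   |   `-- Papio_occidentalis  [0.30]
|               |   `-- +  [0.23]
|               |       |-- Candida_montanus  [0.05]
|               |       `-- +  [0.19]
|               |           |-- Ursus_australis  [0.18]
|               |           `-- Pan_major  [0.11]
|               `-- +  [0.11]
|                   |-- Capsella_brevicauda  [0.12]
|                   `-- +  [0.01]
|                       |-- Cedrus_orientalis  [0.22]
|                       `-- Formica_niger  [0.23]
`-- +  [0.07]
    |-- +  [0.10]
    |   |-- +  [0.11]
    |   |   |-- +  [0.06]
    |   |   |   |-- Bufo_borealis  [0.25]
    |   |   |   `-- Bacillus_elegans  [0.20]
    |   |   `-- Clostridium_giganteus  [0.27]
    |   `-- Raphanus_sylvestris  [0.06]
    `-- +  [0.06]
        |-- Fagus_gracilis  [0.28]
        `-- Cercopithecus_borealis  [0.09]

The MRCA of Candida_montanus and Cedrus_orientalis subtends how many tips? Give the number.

The MRCA of Candida_montanus and Cedrus_orientalis is the node subtending (((Pseudotsuga_nanus,Papio_occidentalis),(Candida_montanus,(Ursus_australis,Pan_major))),(Capsella_brevicauda,(Cedrus_orientalis,Formica_niger))).
That clade contains 8 terminal taxa: Candida_montanus, Capsella_brevicauda, Cedrus_orientalis, Formica_niger, Pan_major, Papio_occidentalis, Pseudotsuga_nanus, Ursus_australis.

8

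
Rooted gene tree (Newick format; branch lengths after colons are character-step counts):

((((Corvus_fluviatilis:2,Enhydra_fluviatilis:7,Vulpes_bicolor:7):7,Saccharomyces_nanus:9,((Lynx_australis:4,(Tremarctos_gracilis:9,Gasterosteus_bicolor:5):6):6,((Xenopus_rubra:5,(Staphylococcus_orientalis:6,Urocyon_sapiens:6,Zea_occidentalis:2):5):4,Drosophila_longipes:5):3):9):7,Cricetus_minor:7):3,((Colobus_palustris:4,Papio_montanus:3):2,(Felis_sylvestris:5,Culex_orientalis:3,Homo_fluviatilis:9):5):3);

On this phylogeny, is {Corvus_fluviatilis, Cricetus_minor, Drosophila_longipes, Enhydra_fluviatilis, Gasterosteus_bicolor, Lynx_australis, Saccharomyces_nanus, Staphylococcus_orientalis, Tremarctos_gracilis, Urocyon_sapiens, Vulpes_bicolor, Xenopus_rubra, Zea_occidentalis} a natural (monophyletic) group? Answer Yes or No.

Yes

The most recent common ancestor of these taxa subtends (((Corvus_fluviatilis,Enhydra_fluviatilis,Vulpes_bicolor),Saccharomyces_nanus,((Lynx_australis,(Tremarctos_gracilis,Gasterosteus_bicolor)),((Xenopus_rubra,(Staphylococcus_orientalis,Urocyon_sapiens,Zea_occidentalis)),Drosophila_longipes))),Cricetus_minor).
That clade has exactly 13 tips — every listed taxon and nothing else — so the group is monophyletic.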